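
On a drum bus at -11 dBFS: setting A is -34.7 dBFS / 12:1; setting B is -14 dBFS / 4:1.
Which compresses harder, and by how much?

A: GR = 23.7 − 23.7/12 = 21.725 dB.
B: GR = 3 − 3/4 = 2.25 dB.
A reduces 19.475 dB more.

A, by 19.475 dB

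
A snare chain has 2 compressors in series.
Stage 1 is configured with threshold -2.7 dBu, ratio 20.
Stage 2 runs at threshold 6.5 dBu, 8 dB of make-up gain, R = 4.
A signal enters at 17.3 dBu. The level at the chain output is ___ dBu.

6.3 dBu

Stage 1: 20 dB above -2.7 dBu, reduced 20:1 to 1 dB above → -1.7 dBu.
Stage 2: -1.7 dBu is at or below the 6.5 dBu threshold — no compression; make-up brings it to 6.3 dBu.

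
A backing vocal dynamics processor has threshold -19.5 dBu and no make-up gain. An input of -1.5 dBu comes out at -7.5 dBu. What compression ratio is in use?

Input overshoot = -1.5 − (-19.5) = 18 dB; output overshoot = -7.5 − (-19.5) = 12 dB.
Ratio = 18 / 12 = 1.5.

1.5:1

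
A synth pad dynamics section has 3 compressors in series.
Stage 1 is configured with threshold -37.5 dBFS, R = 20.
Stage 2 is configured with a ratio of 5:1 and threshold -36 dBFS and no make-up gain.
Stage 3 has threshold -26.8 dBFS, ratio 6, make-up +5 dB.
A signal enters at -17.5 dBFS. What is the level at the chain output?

Stage 1: -17.5 dBFS is 20 dB over -37.5 dBFS; at 20:1 that becomes 1 dB over, giving -36.5 dBFS.
Stage 2: below threshold (-36.5 ≤ -36); passes unchanged; output -36.5 dBFS.
Stage 3: -36.5 dBFS ≤ -26.8 dBFS, so stage 3 doesn't engage; make-up brings it to -31.5 dBFS.

-31.5 dBFS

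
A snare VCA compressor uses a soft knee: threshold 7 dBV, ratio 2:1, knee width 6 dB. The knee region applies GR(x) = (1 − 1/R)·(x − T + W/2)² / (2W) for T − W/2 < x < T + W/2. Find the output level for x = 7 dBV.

6.625 dBV

x − T + W/2 = 7 − 7 + 3 = 3.
GR = (1 − 1/2) × 3² / 12 = 0.5 × 9 / 12 = 0.375 dB.
Output = 7 − 0.375 = 6.625 dBV.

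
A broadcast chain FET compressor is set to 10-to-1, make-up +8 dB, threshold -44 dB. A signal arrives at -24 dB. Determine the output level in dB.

The input is 20 dB above the -44 dB threshold.
10:1 compression reduces that to 20/10 = 2 dB over.
That puts the output at -42 dB; make-up adds 8 dB, giving -34 dB.

-34 dB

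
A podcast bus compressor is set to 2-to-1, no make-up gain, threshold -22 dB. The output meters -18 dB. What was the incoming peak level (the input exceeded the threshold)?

The compressed level sits -18 − (-22) = 4 dB over threshold.
Undo the ratio: input overshoot = 4 × 2 = 8 dB, giving input = -14 dB.

-14 dB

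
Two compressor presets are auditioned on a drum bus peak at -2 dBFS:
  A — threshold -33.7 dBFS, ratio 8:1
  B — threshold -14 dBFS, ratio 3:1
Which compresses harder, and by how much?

A: 31.7 dB over, compressed to 3.9625 dB over, so 27.7375 dB of GR.
B: 12 dB over, compressed to 4 dB over, so 8 dB of GR.
A reduces 19.7375 dB more.

A, by 19.7375 dB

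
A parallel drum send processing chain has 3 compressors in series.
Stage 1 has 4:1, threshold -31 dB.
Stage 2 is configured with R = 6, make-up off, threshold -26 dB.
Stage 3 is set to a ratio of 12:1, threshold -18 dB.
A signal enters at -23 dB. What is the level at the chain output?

-29 dB

Stage 1: 8 dB above -31 dB, reduced 4:1 to 2 dB above → -29 dB.
Stage 2: below threshold (-29 ≤ -26); passes unchanged; output -29 dB.
Stage 3: -29 dB is at or below the -18 dB threshold — no compression; output -29 dB.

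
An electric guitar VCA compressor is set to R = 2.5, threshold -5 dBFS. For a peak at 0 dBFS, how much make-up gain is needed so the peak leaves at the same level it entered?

3 dB

The peak compresses to -5 + 5/2.5 = -3 dBFS.
To reach 0 dBFS requires 0 − (-3) = 3 dB of make-up.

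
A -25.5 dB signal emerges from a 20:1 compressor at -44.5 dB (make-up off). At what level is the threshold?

-45.5 dB

Input is 20 dB above T (since output overshoot × R = input overshoot: (-44.5 − T)·20 = -25.5 − T gives T = -45.5 dB).
Check: -45.5 + (-25.5 − (-45.5))/20 = -45.5 + 1 = -44.5 dB. ✓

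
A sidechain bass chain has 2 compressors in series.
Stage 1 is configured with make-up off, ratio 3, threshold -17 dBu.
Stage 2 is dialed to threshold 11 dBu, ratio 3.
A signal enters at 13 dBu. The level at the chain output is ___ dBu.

Stage 1: 30 dB above -17 dBu, reduced 3:1 to 10 dB above → -7 dBu.
Stage 2: below threshold (-7 ≤ 11); passes unchanged; output -7 dBu.

-7 dBu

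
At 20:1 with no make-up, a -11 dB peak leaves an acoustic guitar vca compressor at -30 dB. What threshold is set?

-31 dB

Let T be the threshold. Output overshoot = (input overshoot)/R, so -30 − T = (-11 − T)/20.
20·(-30 − T) = -11 − T → 19·T = -600 − (-11) = -589.
T = -589/19 = -31 dB.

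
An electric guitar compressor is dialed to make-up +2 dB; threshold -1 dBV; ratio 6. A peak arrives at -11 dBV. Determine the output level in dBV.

-9 dBV

-11 dBV is 10 dB below the -1 dBV threshold, so no gain reduction is applied.
Make-up gain adds 2 dB: -11 + 2 = -9 dBV.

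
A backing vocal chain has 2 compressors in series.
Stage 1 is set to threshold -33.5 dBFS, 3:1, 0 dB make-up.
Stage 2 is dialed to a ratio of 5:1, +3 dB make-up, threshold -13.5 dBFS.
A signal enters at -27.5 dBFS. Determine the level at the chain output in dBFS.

-28.5 dBFS

Stage 1: -27.5 dBFS is 6 dB over -33.5 dBFS; at 3:1 that becomes 2 dB over, giving -31.5 dBFS.
Stage 2: -31.5 dBFS is at or below the -13.5 dBFS threshold — no compression; make-up brings it to -28.5 dBFS.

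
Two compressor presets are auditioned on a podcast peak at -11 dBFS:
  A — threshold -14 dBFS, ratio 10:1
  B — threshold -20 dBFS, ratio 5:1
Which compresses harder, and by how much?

B, by 4.5 dB

A: 3 dB over, compressed to 0.3 dB over, so 2.7 dB of GR.
B: 9 dB over, compressed to 1.8 dB over, so 7.2 dB of GR.
Difference: 4.5 dB in favour of B.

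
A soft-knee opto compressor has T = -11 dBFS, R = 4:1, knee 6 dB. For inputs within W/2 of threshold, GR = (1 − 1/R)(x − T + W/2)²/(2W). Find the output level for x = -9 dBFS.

-10.5625 dBFS

x − T + W/2 = -9 − (-11) + 3 = 5.
GR = (1 − 1/4) × 5² / 12 = 0.75 × 25 / 12 = 1.5625 dB.
Output = -9 − 1.5625 = -10.5625 dBFS.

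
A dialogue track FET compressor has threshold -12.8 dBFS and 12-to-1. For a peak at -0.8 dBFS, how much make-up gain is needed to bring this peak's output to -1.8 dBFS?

10 dB

The peak compresses to -12.8 + 12/12 = -11.8 dBFS.
To reach -1.8 dBFS requires -1.8 − (-11.8) = 10 dB of make-up.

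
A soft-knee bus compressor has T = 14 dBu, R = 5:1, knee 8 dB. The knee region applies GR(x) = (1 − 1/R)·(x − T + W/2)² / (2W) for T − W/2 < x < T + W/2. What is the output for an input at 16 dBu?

14.2 dBu

x − T + W/2 = 16 − 14 + 4 = 6.
GR = (1 − 1/5) × 6² / 16 = 0.8 × 36 / 16 = 1.8 dB.
Output = 16 − 1.8 = 14.2 dBu.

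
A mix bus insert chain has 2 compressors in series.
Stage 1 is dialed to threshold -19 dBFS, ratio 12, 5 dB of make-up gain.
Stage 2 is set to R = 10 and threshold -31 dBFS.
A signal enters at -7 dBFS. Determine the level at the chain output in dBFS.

Stage 1: overshoot 12 dB → 12/12 = 1 dB → -18 dBFS; +5 dB make-up → -13 dBFS.
Stage 2: -13 dBFS is 18 dB over -31 dBFS; at 10:1 that becomes 1.8 dB over, giving -29.2 dBFS.

-29.2 dBFS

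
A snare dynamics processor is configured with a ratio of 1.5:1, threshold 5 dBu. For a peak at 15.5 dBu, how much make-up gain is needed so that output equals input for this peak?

The peak compresses to 5 + 10.5/1.5 = 12 dBu.
To reach 15.5 dBu requires 15.5 − 12 = 3.5 dB of make-up.

3.5 dB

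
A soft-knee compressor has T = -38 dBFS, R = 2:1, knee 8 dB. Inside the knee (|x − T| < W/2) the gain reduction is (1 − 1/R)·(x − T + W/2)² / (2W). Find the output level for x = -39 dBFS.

-39.28125 dBFS

x − T + W/2 = -39 − (-38) + 4 = 3.
GR = (1 − 1/2) × 3² / 16 = 0.5 × 9 / 16 = 0.28125 dB.
Output = -39 − 0.28125 = -39.28125 dBFS.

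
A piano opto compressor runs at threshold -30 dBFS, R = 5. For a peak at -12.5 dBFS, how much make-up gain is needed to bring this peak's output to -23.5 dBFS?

3 dB

Without make-up, output = threshold + overshoot/5 = -30 + 3.5 = -26.5 dBFS.
Gap to target: 3 dB.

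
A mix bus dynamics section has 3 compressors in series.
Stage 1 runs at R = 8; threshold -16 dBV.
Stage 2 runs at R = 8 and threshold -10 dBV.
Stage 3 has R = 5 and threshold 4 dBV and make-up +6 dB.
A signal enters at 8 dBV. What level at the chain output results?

Stage 1: 8 dBV is 24 dB over -16 dBV; at 8:1 that becomes 3 dB over, giving -13 dBV.
Stage 2: -13 dBV is at or below the -10 dBV threshold — no compression; output -13 dBV.
Stage 3: -13 dBV is at or below the 4 dBV threshold — no compression; make-up brings it to -7 dBV.

-7 dBV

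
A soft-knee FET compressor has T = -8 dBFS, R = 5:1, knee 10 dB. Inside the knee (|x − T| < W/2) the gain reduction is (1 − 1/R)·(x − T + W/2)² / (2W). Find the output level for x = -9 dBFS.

-9.64 dBFS

x − T + W/2 = -9 − (-8) + 5 = 4.
GR = (1 − 1/5) × 4² / 20 = 0.8 × 16 / 20 = 0.64 dB.
Output = -9 − 0.64 = -9.64 dBFS.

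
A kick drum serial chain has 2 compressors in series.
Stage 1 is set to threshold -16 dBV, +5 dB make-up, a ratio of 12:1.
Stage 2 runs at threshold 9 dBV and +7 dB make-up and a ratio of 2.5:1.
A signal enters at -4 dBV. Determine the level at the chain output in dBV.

-3 dBV

Stage 1: -4 dBV is 12 dB over -16 dBV; at 12:1 that becomes 1 dB over, giving -15 dBV; +5 dB make-up → -10 dBV.
Stage 2: below threshold (-10 ≤ 9); passes unchanged; make-up brings it to -3 dBV.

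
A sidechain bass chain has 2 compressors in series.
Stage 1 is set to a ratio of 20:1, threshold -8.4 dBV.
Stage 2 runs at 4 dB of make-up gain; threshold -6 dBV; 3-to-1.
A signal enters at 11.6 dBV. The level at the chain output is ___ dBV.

Stage 1: 11.6 dBV is 20 dB over -8.4 dBV; at 20:1 that becomes 1 dB over, giving -7.4 dBV.
Stage 2: -7.4 dBV ≤ -6 dBV, so stage 2 doesn't engage; make-up brings it to -3.4 dBV.

-3.4 dBV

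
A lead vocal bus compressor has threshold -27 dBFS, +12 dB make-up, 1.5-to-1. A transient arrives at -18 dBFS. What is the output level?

-18 dBFS sits 9 dB over threshold.
At 1.5:1 the overshoot is divided by 1.5, leaving 6 dB above threshold.
That puts the output at -21 dBFS; make-up adds 12 dB, giving -9 dBFS.

-9 dBFS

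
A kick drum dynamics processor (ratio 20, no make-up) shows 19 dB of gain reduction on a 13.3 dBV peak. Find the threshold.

-6.7 dBV

Input is 20 dB above T (since output overshoot × R = input overshoot: (-5.7 − T)·20 = 13.3 − T gives T = -6.7 dBV).
Check: -6.7 + (13.3 − (-6.7))/20 = -6.7 + 1 = -5.7 dBV. ✓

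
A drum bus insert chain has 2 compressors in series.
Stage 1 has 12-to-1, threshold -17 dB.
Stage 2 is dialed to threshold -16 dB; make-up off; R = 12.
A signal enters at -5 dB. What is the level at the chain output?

-16 dB

Stage 1: 12 dB above -17 dB, reduced 12:1 to 1 dB above → -16 dB.
Stage 2: -16 dB ≤ -16 dB, so stage 2 doesn't engage; output -16 dB.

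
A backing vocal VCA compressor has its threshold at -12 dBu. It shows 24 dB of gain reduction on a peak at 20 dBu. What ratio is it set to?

Input overshoot = 20 − (-12) = 32 dB.
Output overshoot = 32 − 24 = 8 dB.
Ratio = input overshoot / output overshoot = 32 / 8 = 4.

4:1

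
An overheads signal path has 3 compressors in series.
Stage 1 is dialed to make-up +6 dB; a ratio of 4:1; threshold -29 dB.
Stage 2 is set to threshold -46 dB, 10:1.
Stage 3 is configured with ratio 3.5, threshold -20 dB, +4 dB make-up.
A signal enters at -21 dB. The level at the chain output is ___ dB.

-39.5 dB

Stage 1: -21 dB is 8 dB over -29 dB; at 4:1 that becomes 2 dB over, giving -27 dB; +6 dB make-up → -21 dB.
Stage 2: overshoot 25 dB → 25/10 = 2.5 dB → -43.5 dB.
Stage 3: -43.5 dB ≤ -20 dB, so stage 3 doesn't engage; make-up brings it to -39.5 dB.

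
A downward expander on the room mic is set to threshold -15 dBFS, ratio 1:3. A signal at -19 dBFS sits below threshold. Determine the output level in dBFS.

Below threshold, a 1:3 expander applies gain = (3−1)×(T − x) of attenuation.
(3−1) × 4 = 8 dB, so output = -19 − 8 = -27 dBFS.

-27 dBFS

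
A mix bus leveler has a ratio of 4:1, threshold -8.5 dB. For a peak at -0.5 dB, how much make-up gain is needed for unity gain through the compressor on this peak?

6 dB

The peak compresses to -8.5 + 8/4 = -6.5 dB.
To reach -0.5 dB requires -0.5 − (-6.5) = 6 dB of make-up.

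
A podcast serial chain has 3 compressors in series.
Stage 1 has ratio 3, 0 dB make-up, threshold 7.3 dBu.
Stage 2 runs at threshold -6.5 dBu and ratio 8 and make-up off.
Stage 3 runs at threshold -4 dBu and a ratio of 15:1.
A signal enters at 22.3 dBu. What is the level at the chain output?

-4.15 dBu

Stage 1: 22.3 dBu is 15 dB over 7.3 dBu; at 3:1 that becomes 5 dB over, giving 12.3 dBu.
Stage 2: 12.3 dBu is 18.8 dB over -6.5 dBu; at 8:1 that becomes 2.35 dB over, giving -4.15 dBu.
Stage 3: -4.15 dBu ≤ -4 dBu, so stage 3 doesn't engage; output -4.15 dBu.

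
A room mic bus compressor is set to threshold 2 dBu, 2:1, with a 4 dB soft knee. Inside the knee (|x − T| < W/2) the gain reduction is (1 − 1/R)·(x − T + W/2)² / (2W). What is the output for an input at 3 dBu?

2.4375 dBu

x − T + W/2 = 3 − 2 + 2 = 3.
GR = (1 − 1/2) × 3² / 8 = 0.5 × 9 / 8 = 0.5625 dB.
Output = 3 − 0.5625 = 2.4375 dBu.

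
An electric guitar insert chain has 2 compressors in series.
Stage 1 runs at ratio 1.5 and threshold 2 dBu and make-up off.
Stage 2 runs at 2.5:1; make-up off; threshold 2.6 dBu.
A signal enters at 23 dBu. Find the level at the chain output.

7.96 dBu

Stage 1: overshoot 21 dB → 21/1.5 = 14 dB → 16 dBu.
Stage 2: 13.4 dB above 2.6 dBu, reduced 2.5:1 to 5.36 dB above → 7.96 dBu.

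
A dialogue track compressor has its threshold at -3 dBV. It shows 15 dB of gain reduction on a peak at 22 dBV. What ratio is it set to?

2.5:1

Input overshoot = 22 − (-3) = 25 dB.
Output overshoot = 25 − 15 = 10 dB.
Ratio = input overshoot / output overshoot = 25 / 10 = 2.5.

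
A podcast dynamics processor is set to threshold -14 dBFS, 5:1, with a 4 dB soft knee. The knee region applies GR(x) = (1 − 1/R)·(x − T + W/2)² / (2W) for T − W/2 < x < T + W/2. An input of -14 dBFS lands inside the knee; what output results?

x − T + W/2 = -14 − (-14) + 2 = 2.
GR = (1 − 1/5) × 2² / 8 = 0.8 × 4 / 8 = 0.4 dB.
Output = -14 − 0.4 = -14.4 dBFS.

-14.4 dBFS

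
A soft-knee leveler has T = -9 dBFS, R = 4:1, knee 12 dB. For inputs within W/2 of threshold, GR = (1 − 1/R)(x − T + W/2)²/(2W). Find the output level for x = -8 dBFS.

-9.53125 dBFS

x − T + W/2 = -8 − (-9) + 6 = 7.
GR = (1 − 1/4) × 7² / 24 = 0.75 × 49 / 24 = 1.53125 dB.
Output = -8 − 1.53125 = -9.53125 dBFS.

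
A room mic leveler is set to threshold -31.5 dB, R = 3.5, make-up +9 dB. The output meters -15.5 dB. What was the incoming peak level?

Stripping the +9 dB make-up gives -24.5 dB at the gain stage.
That's 7 dB above the -31.5 dB threshold.
Undo the ratio: input overshoot = 7 × 3.5 = 24.5 dB, giving input = -7 dB.

-7 dB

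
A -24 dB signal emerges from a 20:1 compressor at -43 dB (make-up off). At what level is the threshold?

Gain reduction = -24 − (-43) = 19 dB; output overshoot = GR / (R − 1) = 19 / 19 = 1 dB.
Threshold = output − output overshoot = -43 − 1 = -44 dB.

-44 dB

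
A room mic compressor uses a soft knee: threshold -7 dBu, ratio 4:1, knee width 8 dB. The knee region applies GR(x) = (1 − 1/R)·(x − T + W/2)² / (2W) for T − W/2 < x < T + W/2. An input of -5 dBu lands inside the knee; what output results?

-6.6875 dBu

x − T + W/2 = -5 − (-7) + 4 = 6.
GR = (1 − 1/4) × 6² / 16 = 0.75 × 36 / 16 = 1.6875 dB.
Output = -5 − 1.6875 = -6.6875 dBu.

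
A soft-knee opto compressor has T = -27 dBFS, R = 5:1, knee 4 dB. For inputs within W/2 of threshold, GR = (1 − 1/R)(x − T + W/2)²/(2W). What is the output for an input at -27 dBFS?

x − T + W/2 = -27 − (-27) + 2 = 2.
GR = (1 − 1/5) × 2² / 8 = 0.8 × 4 / 8 = 0.4 dB.
Output = -27 − 0.4 = -27.4 dBFS.

-27.4 dBFS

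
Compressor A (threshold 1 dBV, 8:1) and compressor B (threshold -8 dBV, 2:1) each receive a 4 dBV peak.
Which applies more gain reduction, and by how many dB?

A: overshoot 3 dB → output overshoot 0.375 dB → GR 2.625 dB.
B: overshoot 12 dB → output overshoot 6 dB → GR 6 dB.
B applies 3.375 dB more gain reduction.

B, by 3.375 dB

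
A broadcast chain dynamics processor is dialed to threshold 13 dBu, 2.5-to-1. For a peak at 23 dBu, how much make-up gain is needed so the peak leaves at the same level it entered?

6 dB

The peak compresses to 13 + 10/2.5 = 17 dBu.
To reach 23 dBu requires 23 − 17 = 6 dB of make-up.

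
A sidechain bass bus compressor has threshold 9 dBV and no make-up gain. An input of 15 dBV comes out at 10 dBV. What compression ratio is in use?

6:1

Input overshoot = 15 − 9 = 6 dB; output overshoot = 10 − 9 = 1 dB.
Ratio = 6 / 1 = 6.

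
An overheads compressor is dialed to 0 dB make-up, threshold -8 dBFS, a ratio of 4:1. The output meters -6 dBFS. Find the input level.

The compressed level sits -6 − (-8) = 2 dB over threshold.
Input overshoot = R × output overshoot = 8 dB → input = -8 + 8 = 0 dBFS.

0 dBFS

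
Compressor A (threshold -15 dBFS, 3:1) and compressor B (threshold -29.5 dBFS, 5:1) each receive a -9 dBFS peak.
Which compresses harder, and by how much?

A: GR = 6 − 6/3 = 4 dB.
B: GR = 20.5 − 20.5/5 = 16.4 dB.
Difference: 12.4 dB in favour of B.

B, by 12.4 dB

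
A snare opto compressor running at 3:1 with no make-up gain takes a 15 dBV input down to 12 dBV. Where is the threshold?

Let T be the threshold. Output overshoot = (input overshoot)/R, so 12 − T = (15 − T)/3.
3·(12 − T) = 15 − T → 2·T = 36 − 15 = 21.
T = 21/2 = 10.5 dBV.

10.5 dBV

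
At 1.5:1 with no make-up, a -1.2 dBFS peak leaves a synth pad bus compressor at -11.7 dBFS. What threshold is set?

Input is 31.5 dB above T (since output overshoot × R = input overshoot: (-11.7 − T)·1.5 = -1.2 − T gives T = -32.7 dBFS).
Check: -32.7 + (-1.2 − (-32.7))/1.5 = -32.7 + 21 = -11.7 dBFS. ✓

-32.7 dBFS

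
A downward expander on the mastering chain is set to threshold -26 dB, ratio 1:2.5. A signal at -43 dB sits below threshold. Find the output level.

-68.5 dB

The input is 17 dB below the -26 dB threshold.
A 1:2.5 expander multiplies undershoot by 2.5: 17 × 2.5 = 42.5 dB below threshold.
Output = -26 − 42.5 = -68.5 dB.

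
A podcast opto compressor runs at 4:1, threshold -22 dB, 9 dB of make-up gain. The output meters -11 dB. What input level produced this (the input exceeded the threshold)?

Stripping the +9 dB make-up gives -20 dB at the gain stage.
The compressed level sits -20 − (-22) = 2 dB over threshold.
Before 4:1 compression the overshoot was 2 × 4 = 8 dB, so input = -22 + 8 = -14 dB.

-14 dB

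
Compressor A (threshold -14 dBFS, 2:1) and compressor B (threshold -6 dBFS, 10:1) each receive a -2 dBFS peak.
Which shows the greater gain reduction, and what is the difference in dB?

A: 12 dB over, compressed to 6 dB over, so 6 dB of GR.
B: 4 dB over, compressed to 0.4 dB over, so 3.6 dB of GR.
Difference: 2.4 dB in favour of A.

A, by 2.4 dB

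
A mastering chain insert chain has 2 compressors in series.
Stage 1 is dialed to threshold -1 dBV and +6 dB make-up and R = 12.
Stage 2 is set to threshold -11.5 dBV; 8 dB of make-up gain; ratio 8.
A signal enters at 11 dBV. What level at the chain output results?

Stage 1: overshoot 12 dB → 12/12 = 1 dB → 0 dBV; +6 dB make-up → 6 dBV.
Stage 2: 17.5 dB above -11.5 dBV, reduced 8:1 to 2.1875 dB above → -9.3125 dBV; +8 dB make-up → -1.3125 dBV.

-1.3125 dBV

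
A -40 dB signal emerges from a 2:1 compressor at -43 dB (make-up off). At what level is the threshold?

Gain reduction = -40 − (-43) = 3 dB; output overshoot = GR / (R − 1) = 3 / 1 = 3 dB.
Threshold = output − output overshoot = -43 − 3 = -46 dB.

-46 dB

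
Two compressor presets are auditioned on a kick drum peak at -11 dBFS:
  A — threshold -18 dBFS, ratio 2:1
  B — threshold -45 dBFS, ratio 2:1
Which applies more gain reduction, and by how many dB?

B, by 13.5 dB

A: GR = 7 − 7/2 = 3.5 dB.
B: GR = 34 − 34/2 = 17 dB.
Difference: 13.5 dB in favour of B.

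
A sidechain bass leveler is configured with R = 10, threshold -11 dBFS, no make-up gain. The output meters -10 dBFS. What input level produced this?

-1 dBFS

The compressed level sits -10 − (-11) = 1 dB over threshold.
Undo the ratio: input overshoot = 1 × 10 = 10 dB, giving input = -1 dBFS.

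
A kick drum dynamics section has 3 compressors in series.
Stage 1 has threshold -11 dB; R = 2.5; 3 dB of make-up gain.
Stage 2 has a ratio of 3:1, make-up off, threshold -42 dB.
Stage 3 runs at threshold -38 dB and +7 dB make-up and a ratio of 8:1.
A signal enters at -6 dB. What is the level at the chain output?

-30 dB

Stage 1: overshoot 5 dB → 5/2.5 = 2 dB → -9 dB; +3 dB make-up → -6 dB.
Stage 2: overshoot 36 dB → 36/3 = 12 dB → -30 dB.
Stage 3: overshoot 8 dB → 8/8 = 1 dB → -37 dB; +7 dB make-up → -30 dB.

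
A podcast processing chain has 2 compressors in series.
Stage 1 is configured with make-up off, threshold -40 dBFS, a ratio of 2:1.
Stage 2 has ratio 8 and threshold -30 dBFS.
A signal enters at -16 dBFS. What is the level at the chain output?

-29.75 dBFS

Stage 1: -16 dBFS is 24 dB over -40 dBFS; at 2:1 that becomes 12 dB over, giving -28 dBFS.
Stage 2: 2 dB above -30 dBFS, reduced 8:1 to 0.25 dB above → -29.75 dBFS.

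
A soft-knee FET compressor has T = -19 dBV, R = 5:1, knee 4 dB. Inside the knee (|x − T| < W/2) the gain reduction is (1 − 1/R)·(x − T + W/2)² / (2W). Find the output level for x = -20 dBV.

x − T + W/2 = -20 − (-19) + 2 = 1.
GR = (1 − 1/5) × 1² / 8 = 0.8 × 1 / 8 = 0.1 dB.
Output = -20 − 0.1 = -20.1 dBV.

-20.1 dBV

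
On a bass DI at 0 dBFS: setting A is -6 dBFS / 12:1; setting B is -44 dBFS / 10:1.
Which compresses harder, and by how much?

B, by 34.1 dB

A: GR = 6 − 6/12 = 5.5 dB.
B: GR = 44 − 44/10 = 39.6 dB.
B reduces 34.1 dB more.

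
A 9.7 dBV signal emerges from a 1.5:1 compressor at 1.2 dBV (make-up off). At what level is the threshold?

Input is 25.5 dB above T (since output overshoot × R = input overshoot: (1.2 − T)·1.5 = 9.7 − T gives T = -15.8 dBV).
Check: -15.8 + (9.7 − (-15.8))/1.5 = -15.8 + 17 = 1.2 dBV. ✓

-15.8 dBV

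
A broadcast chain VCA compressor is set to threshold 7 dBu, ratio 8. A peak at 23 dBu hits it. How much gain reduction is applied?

23 dBu exceeds the threshold by 16 dB.
At 8:1, output sits 16/8 = 2 dB above threshold.
Gain reduction = 16 − 2 = 14 dB.

14 dB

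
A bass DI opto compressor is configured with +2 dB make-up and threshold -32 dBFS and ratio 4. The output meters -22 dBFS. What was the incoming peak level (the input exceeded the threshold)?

Remove make-up: -22 − 2 = -24 dBFS.
The compressed level sits -24 − (-32) = 8 dB over threshold.
Before 4:1 compression the overshoot was 8 × 4 = 32 dB, so input = -32 + 32 = 0 dBFS.

0 dBFS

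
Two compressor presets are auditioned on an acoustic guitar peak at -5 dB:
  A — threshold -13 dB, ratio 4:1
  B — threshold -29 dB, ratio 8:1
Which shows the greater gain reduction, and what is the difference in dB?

A: 8 dB over, compressed to 2 dB over, so 6 dB of GR.
B: 24 dB over, compressed to 3 dB over, so 21 dB of GR.
B reduces 15 dB more.

B, by 15 dB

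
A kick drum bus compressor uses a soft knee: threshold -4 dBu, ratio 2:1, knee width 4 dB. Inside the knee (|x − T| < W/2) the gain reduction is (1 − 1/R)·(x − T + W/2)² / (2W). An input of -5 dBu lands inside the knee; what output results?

x − T + W/2 = -5 − (-4) + 2 = 1.
GR = (1 − 1/2) × 1² / 8 = 0.5 × 1 / 8 = 0.0625 dB.
Output = -5 − 0.0625 = -5.0625 dBu.

-5.0625 dBu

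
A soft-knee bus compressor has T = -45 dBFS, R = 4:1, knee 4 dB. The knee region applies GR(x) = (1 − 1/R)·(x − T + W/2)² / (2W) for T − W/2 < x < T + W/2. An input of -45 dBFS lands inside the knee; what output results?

-45.375 dBFS

x − T + W/2 = -45 − (-45) + 2 = 2.
GR = (1 − 1/4) × 2² / 8 = 0.75 × 4 / 8 = 0.375 dB.
Output = -45 − 0.375 = -45.375 dBFS.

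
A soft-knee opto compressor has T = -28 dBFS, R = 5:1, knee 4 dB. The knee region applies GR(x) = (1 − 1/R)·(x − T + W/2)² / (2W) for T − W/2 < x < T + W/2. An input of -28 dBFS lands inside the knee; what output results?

x − T + W/2 = -28 − (-28) + 2 = 2.
GR = (1 − 1/5) × 2² / 8 = 0.8 × 4 / 8 = 0.4 dB.
Output = -28 − 0.4 = -28.4 dBFS.

-28.4 dBFS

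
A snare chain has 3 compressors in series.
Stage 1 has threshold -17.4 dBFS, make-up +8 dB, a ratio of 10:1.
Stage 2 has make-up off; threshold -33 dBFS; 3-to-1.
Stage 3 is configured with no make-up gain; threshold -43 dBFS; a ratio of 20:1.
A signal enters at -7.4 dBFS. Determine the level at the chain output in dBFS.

Stage 1: overshoot 10 dB → 10/10 = 1 dB → -16.4 dBFS; +8 dB make-up → -8.4 dBFS.
Stage 2: overshoot 24.6 dB → 24.6/3 = 8.2 dB → -24.8 dBFS.
Stage 3: -24.8 dBFS is 18.2 dB over -43 dBFS; at 20:1 that becomes 0.91 dB over, giving -42.09 dBFS.

-42.09 dBFS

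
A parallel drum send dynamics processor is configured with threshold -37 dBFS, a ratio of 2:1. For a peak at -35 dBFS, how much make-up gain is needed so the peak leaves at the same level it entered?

Without make-up, output = threshold + overshoot/2 = -37 + 1 = -36 dBFS.
Gap to target: 1 dB.

1 dB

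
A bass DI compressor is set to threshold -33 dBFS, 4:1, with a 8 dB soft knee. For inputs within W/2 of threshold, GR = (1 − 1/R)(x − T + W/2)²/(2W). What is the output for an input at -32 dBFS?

x − T + W/2 = -32 − (-33) + 4 = 5.
GR = (1 − 1/4) × 5² / 16 = 0.75 × 25 / 16 = 1.171875 dB.
Output = -32 − 1.171875 = -33.171875 dBFS.

-33.171875 dBFS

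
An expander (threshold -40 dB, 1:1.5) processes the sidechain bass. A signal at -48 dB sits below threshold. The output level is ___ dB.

The input is 8 dB below the -40 dB threshold.
A 1:1.5 expander multiplies undershoot by 1.5: 8 × 1.5 = 12 dB below threshold.
Output = -40 − 12 = -52 dB.

-52 dB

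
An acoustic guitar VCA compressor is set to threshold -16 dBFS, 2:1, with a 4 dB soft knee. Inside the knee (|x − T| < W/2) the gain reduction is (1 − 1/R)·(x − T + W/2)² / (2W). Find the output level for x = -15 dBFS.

x − T + W/2 = -15 − (-16) + 2 = 3.
GR = (1 − 1/2) × 3² / 8 = 0.5 × 9 / 8 = 0.5625 dB.
Output = -15 − 0.5625 = -15.5625 dBFS.

-15.5625 dBFS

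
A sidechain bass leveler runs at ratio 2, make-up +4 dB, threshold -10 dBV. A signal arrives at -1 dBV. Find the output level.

-1.5 dBV

Overshoot: -1 − (-10) = 9 dB.
The 9 dB excess becomes 4.5 dB after 2:1 reduction.
That puts the output at -5.5 dBV; make-up adds 4 dB, giving -1.5 dBV.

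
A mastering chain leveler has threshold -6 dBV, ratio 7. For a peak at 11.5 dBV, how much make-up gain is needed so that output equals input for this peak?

15 dB

Without make-up, output = threshold + overshoot/7 = -6 + 2.5 = -3.5 dBV.
Gap to target: 15 dB.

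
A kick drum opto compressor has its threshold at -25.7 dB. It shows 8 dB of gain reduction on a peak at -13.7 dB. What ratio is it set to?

Input overshoot = -13.7 − (-25.7) = 12 dB.
Output overshoot = 12 − 8 = 4 dB.
Ratio = input overshoot / output overshoot = 12 / 4 = 3.

3:1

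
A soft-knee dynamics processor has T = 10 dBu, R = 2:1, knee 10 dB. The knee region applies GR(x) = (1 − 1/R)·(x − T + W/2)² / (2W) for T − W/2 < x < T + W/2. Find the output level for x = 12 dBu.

10.775 dBu

x − T + W/2 = 12 − 10 + 5 = 7.
GR = (1 − 1/2) × 7² / 20 = 0.5 × 49 / 20 = 1.225 dB.
Output = 12 − 1.225 = 10.775 dBu.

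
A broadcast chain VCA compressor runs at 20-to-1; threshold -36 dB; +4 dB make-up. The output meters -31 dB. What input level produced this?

-16 dB

Before make-up, the level was -31 − 4 = -35 dB.
Post-compression overshoot = -35 − (-36) = 1 dB.
Input overshoot = R × output overshoot = 20 dB → input = -36 + 20 = -16 dB.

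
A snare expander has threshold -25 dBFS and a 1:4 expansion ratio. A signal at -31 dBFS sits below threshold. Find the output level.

-49 dBFS

Below threshold, a 1:4 expander applies gain = (4−1)×(T − x) of attenuation.
(4−1) × 6 = 18 dB, so output = -31 − 18 = -49 dBFS.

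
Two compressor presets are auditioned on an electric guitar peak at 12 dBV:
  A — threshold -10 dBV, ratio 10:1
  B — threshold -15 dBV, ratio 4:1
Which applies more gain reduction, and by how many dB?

B, by 0.45 dB

A: 22 dB over, compressed to 2.2 dB over, so 19.8 dB of GR.
B: 27 dB over, compressed to 6.75 dB over, so 20.25 dB of GR.
B reduces 0.45 dB more.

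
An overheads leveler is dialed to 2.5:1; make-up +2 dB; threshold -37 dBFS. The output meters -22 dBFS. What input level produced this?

Before make-up, the level was -22 − 2 = -24 dBFS.
Post-compression overshoot = -24 − (-37) = 13 dB.
Before 2.5:1 compression the overshoot was 13 × 2.5 = 32.5 dB, so input = -37 + 32.5 = -4.5 dBFS.

-4.5 dBFS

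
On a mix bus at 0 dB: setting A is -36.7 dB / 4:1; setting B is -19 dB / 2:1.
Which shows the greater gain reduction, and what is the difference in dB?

A, by 18.025 dB

A: overshoot 36.7 dB → output overshoot 9.175 dB → GR 27.525 dB.
B: overshoot 19 dB → output overshoot 9.5 dB → GR 9.5 dB.
A applies 18.025 dB more gain reduction.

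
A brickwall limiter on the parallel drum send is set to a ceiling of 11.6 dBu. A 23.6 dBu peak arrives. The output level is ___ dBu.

11.6 dBu

A brickwall limiter is an ∞:1 compressor: any input above the ceiling is clamped to 11.6 dBu.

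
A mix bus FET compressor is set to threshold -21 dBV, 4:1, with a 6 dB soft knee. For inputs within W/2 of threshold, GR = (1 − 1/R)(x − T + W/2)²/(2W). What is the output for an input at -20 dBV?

-21 dBV

x − T + W/2 = -20 − (-21) + 3 = 4.
GR = (1 − 1/4) × 4² / 12 = 0.75 × 16 / 12 = 1 dB.
Output = -20 − 1 = -21 dBV.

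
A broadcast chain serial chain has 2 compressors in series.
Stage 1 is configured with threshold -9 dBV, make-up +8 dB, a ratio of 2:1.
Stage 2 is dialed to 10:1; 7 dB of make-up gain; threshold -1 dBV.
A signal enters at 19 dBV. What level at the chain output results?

7.4 dBV

Stage 1: 19 dBV is 28 dB over -9 dBV; at 2:1 that becomes 14 dB over, giving 5 dBV; +8 dB make-up → 13 dBV.
Stage 2: 13 dBV is 14 dB over -1 dBV; at 10:1 that becomes 1.4 dB over, giving 0.4 dBV; +7 dB make-up → 7.4 dBV.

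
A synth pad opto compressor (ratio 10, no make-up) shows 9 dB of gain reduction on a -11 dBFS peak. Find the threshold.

-21 dBFS

Input is 10 dB above T (since output overshoot × R = input overshoot: (-20 − T)·10 = -11 − T gives T = -21 dBFS).
Check: -21 + (-11 − (-21))/10 = -21 + 1 = -20 dBFS. ✓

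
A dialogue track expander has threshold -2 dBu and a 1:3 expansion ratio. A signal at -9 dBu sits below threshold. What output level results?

-23 dBu

Below threshold, a 1:3 expander applies gain = (3−1)×(T − x) of attenuation.
(3−1) × 7 = 14 dB, so output = -9 − 14 = -23 dBu.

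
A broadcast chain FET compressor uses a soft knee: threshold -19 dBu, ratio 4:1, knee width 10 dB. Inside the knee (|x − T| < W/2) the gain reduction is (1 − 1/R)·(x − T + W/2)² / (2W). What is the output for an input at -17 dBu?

x − T + W/2 = -17 − (-19) + 5 = 7.
GR = (1 − 1/4) × 7² / 20 = 0.75 × 49 / 20 = 1.8375 dB.
Output = -17 − 1.8375 = -18.8375 dBu.

-18.8375 dBu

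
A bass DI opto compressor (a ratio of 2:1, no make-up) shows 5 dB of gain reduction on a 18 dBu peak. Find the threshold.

8 dBu

Let T be the threshold. Output overshoot = (input overshoot)/R, so 13 − T = (18 − T)/2.
2·(13 − T) = 18 − T → 1·T = 26 − 18 = 8.
T = 8/1 = 8 dBu.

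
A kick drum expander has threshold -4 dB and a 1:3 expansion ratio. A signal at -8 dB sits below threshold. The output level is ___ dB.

-16 dB

Undershoot = (-4) − (-8) = 4 dB.
At 1:3, that expands to 12 dB under threshold.
Output = -4 − 12 = -16 dB.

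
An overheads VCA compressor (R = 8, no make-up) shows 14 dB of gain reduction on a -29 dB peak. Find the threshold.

Input is 16 dB above T (since output overshoot × R = input overshoot: (-43 − T)·8 = -29 − T gives T = -45 dB).
Check: -45 + (-29 − (-45))/8 = -45 + 2 = -43 dB. ✓

-45 dB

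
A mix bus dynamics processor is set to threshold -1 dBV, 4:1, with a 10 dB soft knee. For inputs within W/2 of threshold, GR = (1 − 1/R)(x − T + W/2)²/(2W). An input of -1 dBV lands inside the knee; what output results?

x − T + W/2 = -1 − (-1) + 5 = 5.
GR = (1 − 1/4) × 5² / 20 = 0.75 × 25 / 20 = 0.9375 dB.
Output = -1 − 0.9375 = -1.9375 dBV.

-1.9375 dBV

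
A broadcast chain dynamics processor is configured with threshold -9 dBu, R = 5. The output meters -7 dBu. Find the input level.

Post-compression overshoot = -7 − (-9) = 2 dB.
Before 5:1 compression the overshoot was 2 × 5 = 10 dB, so input = -9 + 10 = 1 dBu.

1 dBu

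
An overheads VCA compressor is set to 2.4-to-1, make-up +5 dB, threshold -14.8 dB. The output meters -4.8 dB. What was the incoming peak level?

-2.8 dB

Stripping the +5 dB make-up gives -9.8 dB at the gain stage.
The compressed level sits -9.8 − (-14.8) = 5 dB over threshold.
Before 2.4:1 compression the overshoot was 5 × 2.4 = 12 dB, so input = -14.8 + 12 = -2.8 dB.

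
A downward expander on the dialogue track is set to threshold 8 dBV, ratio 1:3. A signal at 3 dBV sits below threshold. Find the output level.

-7 dBV

The input is 5 dB below the 8 dBV threshold.
A 1:3 expander multiplies undershoot by 3: 5 × 3 = 15 dB below threshold.
Output = 8 − 15 = -7 dBV.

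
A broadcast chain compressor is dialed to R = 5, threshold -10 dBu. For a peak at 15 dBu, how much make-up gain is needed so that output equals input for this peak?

20 dB

Overshoot 25 dB → 25/5 = 5 dB after compression, so the compressed level is -10 + 5 = -5 dBu.
Make-up = target − compressed = 15 − (-5) = 20 dB.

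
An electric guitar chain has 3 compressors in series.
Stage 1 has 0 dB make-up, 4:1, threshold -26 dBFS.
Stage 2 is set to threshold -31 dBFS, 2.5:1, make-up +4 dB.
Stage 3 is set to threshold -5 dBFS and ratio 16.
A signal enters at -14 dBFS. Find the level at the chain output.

-23.8 dBFS

Stage 1: overshoot 12 dB → 12/4 = 3 dB → -23 dBFS.
Stage 2: 8 dB above -31 dBFS, reduced 2.5:1 to 3.2 dB above → -27.8 dBFS; +4 dB make-up → -23.8 dBFS.
Stage 3: -23.8 dBFS is at or below the -5 dBFS threshold — no compression; output -23.8 dBFS.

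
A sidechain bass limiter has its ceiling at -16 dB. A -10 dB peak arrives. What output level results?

A brickwall limiter is an ∞:1 compressor: any input above the ceiling is clamped to -16 dB.

-16 dB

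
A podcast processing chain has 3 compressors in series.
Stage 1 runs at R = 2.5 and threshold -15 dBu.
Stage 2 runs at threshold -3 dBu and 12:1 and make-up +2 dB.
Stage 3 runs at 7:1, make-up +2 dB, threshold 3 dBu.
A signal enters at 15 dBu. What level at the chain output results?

Stage 1: 15 dBu is 30 dB over -15 dBu; at 2.5:1 that becomes 12 dB over, giving -3 dBu.
Stage 2: below threshold (-3 ≤ -3); passes unchanged; make-up brings it to -1 dBu.
Stage 3: below threshold (-1 ≤ 3); passes unchanged; make-up brings it to 1 dBu.

1 dBu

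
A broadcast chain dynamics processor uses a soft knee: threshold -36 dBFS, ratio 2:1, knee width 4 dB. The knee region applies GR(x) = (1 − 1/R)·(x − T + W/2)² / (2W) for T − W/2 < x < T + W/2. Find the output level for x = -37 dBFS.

-37.0625 dBFS

x − T + W/2 = -37 − (-36) + 2 = 1.
GR = (1 − 1/2) × 1² / 8 = 0.5 × 1 / 8 = 0.0625 dB.
Output = -37 − 0.0625 = -37.0625 dBFS.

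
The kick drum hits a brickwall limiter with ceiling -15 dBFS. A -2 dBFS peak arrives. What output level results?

The limiter clamps the peak to its -15 dBFS ceiling.

-15 dBFS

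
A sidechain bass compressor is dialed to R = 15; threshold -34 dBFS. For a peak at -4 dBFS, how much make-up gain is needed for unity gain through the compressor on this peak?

28 dB

Overshoot 30 dB → 30/15 = 2 dB after compression, so the compressed level is -34 + 2 = -32 dBFS.
Make-up = target − compressed = -4 − (-32) = 28 dB.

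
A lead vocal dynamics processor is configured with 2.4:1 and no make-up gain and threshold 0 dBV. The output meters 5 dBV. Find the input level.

That's 5 dB above the 0 dBV threshold.
Before 2.4:1 compression the overshoot was 5 × 2.4 = 12 dB, so input = 0 + 12 = 12 dBV.

12 dBV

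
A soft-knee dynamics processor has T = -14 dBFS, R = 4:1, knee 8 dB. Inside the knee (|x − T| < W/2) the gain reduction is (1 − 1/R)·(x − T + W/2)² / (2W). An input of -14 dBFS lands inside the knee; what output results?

-14.75 dBFS

x − T + W/2 = -14 − (-14) + 4 = 4.
GR = (1 − 1/4) × 4² / 16 = 0.75 × 16 / 16 = 0.75 dB.
Output = -14 − 0.75 = -14.75 dBFS.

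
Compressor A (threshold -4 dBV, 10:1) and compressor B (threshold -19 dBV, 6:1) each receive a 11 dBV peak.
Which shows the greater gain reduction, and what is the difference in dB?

B, by 11.5 dB

A: 15 dB over, compressed to 1.5 dB over, so 13.5 dB of GR.
B: 30 dB over, compressed to 5 dB over, so 25 dB of GR.
B applies 11.5 dB more gain reduction.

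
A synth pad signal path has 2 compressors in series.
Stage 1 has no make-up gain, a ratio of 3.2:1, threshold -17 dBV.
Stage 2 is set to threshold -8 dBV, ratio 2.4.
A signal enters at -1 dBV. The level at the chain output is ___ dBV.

-12 dBV

Stage 1: overshoot 16 dB → 16/3.2 = 5 dB → -12 dBV.
Stage 2: -12 dBV ≤ -8 dBV, so stage 2 doesn't engage; output -12 dBV.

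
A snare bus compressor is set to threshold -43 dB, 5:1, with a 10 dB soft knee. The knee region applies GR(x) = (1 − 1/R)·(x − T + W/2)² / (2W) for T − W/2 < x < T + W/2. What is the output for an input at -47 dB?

-47.04 dB

x − T + W/2 = -47 − (-43) + 5 = 1.
GR = (1 − 1/5) × 1² / 20 = 0.8 × 1 / 20 = 0.04 dB.
Output = -47 − 0.04 = -47.04 dB.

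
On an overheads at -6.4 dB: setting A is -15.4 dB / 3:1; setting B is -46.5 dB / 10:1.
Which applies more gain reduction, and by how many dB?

A: overshoot 9 dB → output overshoot 3 dB → GR 6 dB.
B: overshoot 40.1 dB → output overshoot 4.01 dB → GR 36.09 dB.
Difference: 30.09 dB in favour of B.

B, by 30.09 dB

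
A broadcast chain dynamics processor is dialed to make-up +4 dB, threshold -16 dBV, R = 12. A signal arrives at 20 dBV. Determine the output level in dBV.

-9 dBV

Overshoot: 20 − (-16) = 36 dB.
12:1 compression reduces that to 36/12 = 3 dB over.
Output = -16 + 3 = -13 dBV; make-up adds 4 dB, giving -9 dBV.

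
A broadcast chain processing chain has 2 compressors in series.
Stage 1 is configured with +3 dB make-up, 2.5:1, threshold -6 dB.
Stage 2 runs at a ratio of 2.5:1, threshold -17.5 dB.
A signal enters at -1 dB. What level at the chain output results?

Stage 1: overshoot 5 dB → 5/2.5 = 2 dB → -4 dB; +3 dB make-up → -1 dB.
Stage 2: 16.5 dB above -17.5 dB, reduced 2.5:1 to 6.6 dB above → -10.9 dB.

-10.9 dB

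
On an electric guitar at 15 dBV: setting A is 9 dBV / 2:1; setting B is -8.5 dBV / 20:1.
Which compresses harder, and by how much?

A: GR = 6 − 6/2 = 3 dB.
B: GR = 23.5 − 23.5/20 = 22.325 dB.
B applies 19.325 dB more gain reduction.

B, by 19.325 dB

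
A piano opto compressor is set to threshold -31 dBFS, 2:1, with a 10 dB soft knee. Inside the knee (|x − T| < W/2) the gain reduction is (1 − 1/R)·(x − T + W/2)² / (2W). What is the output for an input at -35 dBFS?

x − T + W/2 = -35 − (-31) + 5 = 1.
GR = (1 − 1/2) × 1² / 20 = 0.5 × 1 / 20 = 0.025 dB.
Output = -35 − 0.025 = -35.025 dBFS.

-35.025 dBFS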